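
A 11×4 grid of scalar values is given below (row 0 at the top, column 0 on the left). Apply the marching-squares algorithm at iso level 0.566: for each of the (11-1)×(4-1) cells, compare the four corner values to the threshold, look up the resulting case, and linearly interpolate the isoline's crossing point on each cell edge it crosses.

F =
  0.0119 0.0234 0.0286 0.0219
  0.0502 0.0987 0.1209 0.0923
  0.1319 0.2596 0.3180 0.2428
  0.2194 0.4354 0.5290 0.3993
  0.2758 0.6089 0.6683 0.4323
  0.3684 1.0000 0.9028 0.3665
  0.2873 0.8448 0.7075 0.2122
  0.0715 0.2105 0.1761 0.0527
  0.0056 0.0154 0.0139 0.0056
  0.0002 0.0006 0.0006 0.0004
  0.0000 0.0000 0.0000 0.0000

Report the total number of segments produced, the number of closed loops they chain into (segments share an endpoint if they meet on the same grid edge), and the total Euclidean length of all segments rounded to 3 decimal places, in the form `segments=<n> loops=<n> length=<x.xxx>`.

segments=10 loops=1 length=8.554

cell (3,0): code 0100 → (3.753,1.000)–(4.000,0.871)
cell (3,1): code 1100 → (3.266,2.000)–(3.753,1.000)
cell (3,2): code 1000 → (4.000,2.433)–(3.266,2.000)
cell (4,0): code 0110 → (4.000,0.871)–(5.000,0.313)
cell (4,2): code 1001 → (5.000,2.628)–(4.000,2.433)
cell (5,0): code 0110 → (5.000,0.313)–(6.000,0.500)
cell (5,2): code 1001 → (6.000,2.286)–(5.000,2.628)
cell (6,0): code 0010 → (6.000,0.500)–(6.440,1.000)
cell (6,1): code 0011 → (6.440,1.000)–(6.266,2.000)
cell (6,2): code 0001 → (6.266,2.000)–(6.000,2.286)
total: 10 segments, chained into 1 closed loop(s), length Σ = 8.553515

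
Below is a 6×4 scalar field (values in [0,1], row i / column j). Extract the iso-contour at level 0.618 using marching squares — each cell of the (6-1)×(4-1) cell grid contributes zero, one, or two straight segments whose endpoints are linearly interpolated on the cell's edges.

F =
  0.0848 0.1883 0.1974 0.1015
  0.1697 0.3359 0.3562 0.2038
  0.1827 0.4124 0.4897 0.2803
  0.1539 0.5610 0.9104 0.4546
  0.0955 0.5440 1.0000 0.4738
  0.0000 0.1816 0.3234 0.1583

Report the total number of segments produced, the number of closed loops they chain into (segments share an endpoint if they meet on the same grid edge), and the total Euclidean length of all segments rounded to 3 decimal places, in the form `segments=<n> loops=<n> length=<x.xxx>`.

cell (2,1): code 0100 → (2.305,2.000)–(3.000,1.163)
cell (2,2): code 1000 → (3.000,2.642)–(2.305,2.000)
cell (3,1): code 0110 → (3.000,1.163)–(4.000,1.162)
cell (3,2): code 1001 → (4.000,2.726)–(3.000,2.642)
cell (4,1): code 0010 → (4.000,1.162)–(4.565,2.000)
cell (4,2): code 0001 → (4.565,2.000)–(4.000,2.726)
total: 6 segments, chained into 1 closed loop(s), length Σ = 5.967117

segments=6 loops=1 length=5.967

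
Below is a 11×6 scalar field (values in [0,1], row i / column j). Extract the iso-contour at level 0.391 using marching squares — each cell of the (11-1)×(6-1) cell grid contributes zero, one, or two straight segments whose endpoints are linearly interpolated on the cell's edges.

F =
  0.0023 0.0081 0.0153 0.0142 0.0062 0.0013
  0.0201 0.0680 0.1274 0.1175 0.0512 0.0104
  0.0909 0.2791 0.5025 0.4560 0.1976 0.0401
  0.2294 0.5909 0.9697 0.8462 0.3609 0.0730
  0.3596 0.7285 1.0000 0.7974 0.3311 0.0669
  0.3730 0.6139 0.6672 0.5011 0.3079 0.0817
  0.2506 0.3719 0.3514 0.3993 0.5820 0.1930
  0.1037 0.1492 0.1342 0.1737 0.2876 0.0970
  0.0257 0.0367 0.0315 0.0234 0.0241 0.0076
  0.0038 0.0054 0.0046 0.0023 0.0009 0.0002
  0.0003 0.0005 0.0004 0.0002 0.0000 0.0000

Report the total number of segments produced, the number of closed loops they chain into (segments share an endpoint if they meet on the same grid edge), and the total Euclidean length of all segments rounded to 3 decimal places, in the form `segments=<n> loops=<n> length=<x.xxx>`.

segments=18 loops=1 length=15.374

cell (1,1): code 0100 → (1.703,2.000)–(2.000,1.501)
cell (1,2): code 1100 → (1.808,3.000)–(1.703,2.000)
cell (1,3): code 1000 → (2.000,3.252)–(1.808,3.000)
cell (2,0): code 0100 → (2.359,1.000)–(3.000,0.447)
cell (2,1): code 1110 → (2.000,1.501)–(2.359,1.000)
cell (2,3): code 1001 → (3.000,3.938)–(2.000,3.252)
cell (3,0): code 0110 → (3.000,0.447)–(4.000,0.085)
cell (3,3): code 1001 → (4.000,3.872)–(3.000,3.938)
cell (4,0): code 0110 → (4.000,0.085)–(5.000,0.075)
cell (4,3): code 1001 → (5.000,3.570)–(4.000,3.872)
cell (5,0): code 0010 → (5.000,0.075)–(5.921,1.000)
cell (5,1): code 0011 → (5.921,1.000)–(5.875,2.000)
cell (5,2): code 0111 → (5.875,2.000)–(6.000,2.827)
cell (5,3): code 1101 → (5.303,4.000)–(5.000,3.570)
cell (5,4): code 1000 → (6.000,4.491)–(5.303,4.000)
cell (6,2): code 0010 → (6.000,2.827)–(6.037,3.000)
cell (6,3): code 0011 → (6.037,3.000)–(6.649,4.000)
cell (6,4): code 0001 → (6.649,4.000)–(6.000,4.491)
total: 18 segments, chained into 1 closed loop(s), length Σ = 15.373585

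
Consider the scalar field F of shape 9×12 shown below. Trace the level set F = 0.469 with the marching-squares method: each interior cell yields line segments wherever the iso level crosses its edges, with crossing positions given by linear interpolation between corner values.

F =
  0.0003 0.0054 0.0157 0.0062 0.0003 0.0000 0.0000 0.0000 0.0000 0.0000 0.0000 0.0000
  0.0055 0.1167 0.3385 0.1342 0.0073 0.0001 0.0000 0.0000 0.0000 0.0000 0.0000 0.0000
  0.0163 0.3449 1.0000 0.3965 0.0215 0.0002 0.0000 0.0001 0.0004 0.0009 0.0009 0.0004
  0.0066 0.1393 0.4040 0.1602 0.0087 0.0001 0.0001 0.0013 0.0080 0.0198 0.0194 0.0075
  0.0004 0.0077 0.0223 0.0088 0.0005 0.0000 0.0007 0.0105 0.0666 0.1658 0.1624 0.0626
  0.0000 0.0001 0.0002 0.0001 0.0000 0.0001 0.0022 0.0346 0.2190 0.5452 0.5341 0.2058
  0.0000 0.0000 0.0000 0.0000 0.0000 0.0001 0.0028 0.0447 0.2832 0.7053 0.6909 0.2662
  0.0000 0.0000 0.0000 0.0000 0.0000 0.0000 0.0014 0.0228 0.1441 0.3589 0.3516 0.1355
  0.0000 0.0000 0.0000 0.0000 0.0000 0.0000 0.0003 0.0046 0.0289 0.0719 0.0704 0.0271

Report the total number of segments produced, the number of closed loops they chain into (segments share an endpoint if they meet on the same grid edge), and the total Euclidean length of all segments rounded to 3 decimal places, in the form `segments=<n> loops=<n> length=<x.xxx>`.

segments=12 loops=2 length=11.184

cell (1,1): code 0100 → (1.197,2.000)–(2.000,1.189)
cell (1,2): code 1000 → (2.000,2.880)–(1.197,2.000)
cell (2,1): code 0010 → (2.000,1.189)–(2.891,2.000)
cell (2,2): code 0001 → (2.891,2.000)–(2.000,2.880)
cell (4,8): code 0100 → (4.799,9.000)–(5.000,8.766)
cell (4,9): code 1100 → (4.825,10.000)–(4.799,9.000)
cell (4,10): code 1000 → (5.000,10.198)–(4.825,10.000)
cell (5,8): code 0110 → (5.000,8.766)–(6.000,8.440)
cell (5,10): code 1001 → (6.000,10.522)–(5.000,10.198)
cell (6,8): code 0010 → (6.000,8.440)–(6.682,9.000)
cell (6,9): code 0011 → (6.682,9.000)–(6.654,10.000)
cell (6,10): code 0001 → (6.654,10.000)–(6.000,10.522)
total: 12 segments, chained into 2 closed loop(s), length Σ = 11.184462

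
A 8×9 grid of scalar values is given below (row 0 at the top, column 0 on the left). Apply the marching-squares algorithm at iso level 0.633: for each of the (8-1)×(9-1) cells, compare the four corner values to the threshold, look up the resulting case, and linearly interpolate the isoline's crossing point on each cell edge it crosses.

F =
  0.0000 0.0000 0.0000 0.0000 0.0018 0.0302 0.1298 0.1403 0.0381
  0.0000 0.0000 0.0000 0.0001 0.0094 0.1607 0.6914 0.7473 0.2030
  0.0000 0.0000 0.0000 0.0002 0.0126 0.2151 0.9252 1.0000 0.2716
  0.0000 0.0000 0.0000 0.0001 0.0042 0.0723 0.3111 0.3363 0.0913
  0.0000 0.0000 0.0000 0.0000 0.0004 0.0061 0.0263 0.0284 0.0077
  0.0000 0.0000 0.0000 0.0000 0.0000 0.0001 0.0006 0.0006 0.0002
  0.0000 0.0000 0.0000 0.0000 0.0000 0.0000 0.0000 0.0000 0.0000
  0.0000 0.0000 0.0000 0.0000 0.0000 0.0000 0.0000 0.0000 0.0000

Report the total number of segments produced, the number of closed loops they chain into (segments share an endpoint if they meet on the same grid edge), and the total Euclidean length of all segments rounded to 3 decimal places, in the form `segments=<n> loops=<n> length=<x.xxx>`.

segments=8 loops=1 length=5.904

cell (0,5): code 0100 → (0.896,6.000)–(1.000,5.890)
cell (0,6): code 1100 → (0.812,7.000)–(0.896,6.000)
cell (0,7): code 1000 → (1.000,7.210)–(0.812,7.000)
cell (1,5): code 0110 → (1.000,5.890)–(2.000,5.589)
cell (1,7): code 1001 → (2.000,7.504)–(1.000,7.210)
cell (2,5): code 0010 → (2.000,5.589)–(2.476,6.000)
cell (2,6): code 0011 → (2.476,6.000)–(2.553,7.000)
cell (2,7): code 0001 → (2.553,7.000)–(2.000,7.504)
total: 8 segments, chained into 1 closed loop(s), length Σ = 5.903857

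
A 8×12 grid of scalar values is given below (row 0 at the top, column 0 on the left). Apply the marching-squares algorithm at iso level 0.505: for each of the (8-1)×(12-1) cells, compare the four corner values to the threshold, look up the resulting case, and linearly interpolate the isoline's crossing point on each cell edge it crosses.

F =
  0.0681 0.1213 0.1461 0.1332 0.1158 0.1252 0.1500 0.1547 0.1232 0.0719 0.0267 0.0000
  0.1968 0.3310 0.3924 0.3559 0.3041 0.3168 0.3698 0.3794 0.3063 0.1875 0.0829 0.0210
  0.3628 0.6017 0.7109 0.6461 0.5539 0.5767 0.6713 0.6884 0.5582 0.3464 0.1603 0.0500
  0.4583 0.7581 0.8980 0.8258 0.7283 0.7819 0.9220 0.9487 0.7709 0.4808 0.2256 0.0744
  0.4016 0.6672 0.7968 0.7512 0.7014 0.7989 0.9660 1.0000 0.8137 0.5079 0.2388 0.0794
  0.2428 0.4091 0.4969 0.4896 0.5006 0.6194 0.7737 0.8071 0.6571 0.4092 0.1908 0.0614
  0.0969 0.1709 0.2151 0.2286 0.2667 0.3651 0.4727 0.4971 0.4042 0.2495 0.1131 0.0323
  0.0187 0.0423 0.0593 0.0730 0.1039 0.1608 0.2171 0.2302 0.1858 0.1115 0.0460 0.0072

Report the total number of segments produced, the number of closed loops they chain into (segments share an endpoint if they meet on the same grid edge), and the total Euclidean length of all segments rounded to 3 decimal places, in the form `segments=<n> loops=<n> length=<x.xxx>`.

cell (1,0): code 0100 → (1.643,1.000)–(2.000,0.595)
cell (1,1): code 1100 → (1.354,2.000)–(1.643,1.000)
cell (1,2): code 1100 → (1.514,3.000)–(1.354,2.000)
cell (1,3): code 1100 → (1.804,4.000)–(1.514,3.000)
cell (1,4): code 1100 → (1.724,5.000)–(1.804,4.000)
cell (1,5): code 1100 → (1.448,6.000)–(1.724,5.000)
cell (1,6): code 1100 → (1.406,7.000)–(1.448,6.000)
cell (1,7): code 1100 → (1.789,8.000)–(1.406,7.000)
cell (1,8): code 1000 → (2.000,8.251)–(1.789,8.000)
cell (2,0): code 0110 → (2.000,0.595)–(3.000,0.156)
cell (2,8): code 1001 → (3.000,8.917)–(2.000,8.251)
cell (3,0): code 0110 → (3.000,0.156)–(4.000,0.389)
cell (3,8): code 1101 → (3.893,9.000)–(3.000,8.917)
cell (3,9): code 1000 → (4.000,9.011)–(3.893,9.000)
cell (4,0): code 0010 → (4.000,0.389)–(4.628,1.000)
cell (4,1): code 0011 → (4.628,1.000)–(4.973,2.000)
cell (4,2): code 0011 → (4.973,2.000)–(4.941,3.000)
cell (4,3): code 0011 → (4.941,3.000)–(4.978,4.000)
cell (4,4): code 0111 → (4.978,4.000)–(5.000,4.037)
cell (4,8): code 1011 → (5.000,8.614)–(4.029,9.000)
cell (4,9): code 0001 → (4.029,9.000)–(4.000,9.011)
cell (5,4): code 0010 → (5.000,4.037)–(5.450,5.000)
cell (5,5): code 0011 → (5.450,5.000)–(5.893,6.000)
cell (5,6): code 0011 → (5.893,6.000)–(5.975,7.000)
cell (5,7): code 0011 → (5.975,7.000)–(5.601,8.000)
cell (5,8): code 0001 → (5.601,8.000)–(5.000,8.614)
total: 26 segments, chained into 1 closed loop(s), length Σ = 22.540466

segments=26 loops=1 length=22.540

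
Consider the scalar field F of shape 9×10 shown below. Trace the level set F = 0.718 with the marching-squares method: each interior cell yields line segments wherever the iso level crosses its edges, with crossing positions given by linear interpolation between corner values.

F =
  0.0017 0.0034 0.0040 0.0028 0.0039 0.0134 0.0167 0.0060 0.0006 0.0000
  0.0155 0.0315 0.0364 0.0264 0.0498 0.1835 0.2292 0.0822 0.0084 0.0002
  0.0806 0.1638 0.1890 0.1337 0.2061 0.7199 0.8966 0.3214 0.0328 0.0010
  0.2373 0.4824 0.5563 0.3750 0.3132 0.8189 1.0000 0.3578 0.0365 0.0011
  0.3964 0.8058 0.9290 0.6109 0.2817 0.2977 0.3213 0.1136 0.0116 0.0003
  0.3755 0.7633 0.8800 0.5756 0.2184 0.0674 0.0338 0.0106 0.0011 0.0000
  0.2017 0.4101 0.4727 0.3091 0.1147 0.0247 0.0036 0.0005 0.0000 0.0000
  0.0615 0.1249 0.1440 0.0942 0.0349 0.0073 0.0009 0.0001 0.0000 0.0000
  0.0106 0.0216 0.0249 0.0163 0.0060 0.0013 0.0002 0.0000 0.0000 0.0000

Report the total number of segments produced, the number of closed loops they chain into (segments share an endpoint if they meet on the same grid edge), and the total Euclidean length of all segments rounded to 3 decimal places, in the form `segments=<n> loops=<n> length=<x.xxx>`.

segments=16 loops=2 length=11.531

cell (1,4): code 0100 → (1.996,5.000)–(2.000,4.996)
cell (1,5): code 1100 → (1.732,6.000)–(1.996,5.000)
cell (1,6): code 1000 → (2.000,6.311)–(1.732,6.000)
cell (2,4): code 0110 → (2.000,4.996)–(3.000,4.800)
cell (2,6): code 1001 → (3.000,6.439)–(2.000,6.311)
cell (3,0): code 0100 → (3.729,1.000)–(4.000,0.786)
cell (3,1): code 1100 → (3.434,2.000)–(3.729,1.000)
cell (3,2): code 1000 → (4.000,2.663)–(3.434,2.000)
cell (3,4): code 0010 → (3.000,4.800)–(3.194,5.000)
cell (3,5): code 0011 → (3.194,5.000)–(3.416,6.000)
cell (3,6): code 0001 → (3.416,6.000)–(3.000,6.439)
cell (4,0): code 0110 → (4.000,0.786)–(5.000,0.883)
cell (4,2): code 1001 → (5.000,2.532)–(4.000,2.663)
cell (5,0): code 0010 → (5.000,0.883)–(5.128,1.000)
cell (5,1): code 0011 → (5.128,1.000)–(5.398,2.000)
cell (5,2): code 0001 → (5.398,2.000)–(5.000,2.532)
total: 16 segments, chained into 2 closed loop(s), length Σ = 11.530822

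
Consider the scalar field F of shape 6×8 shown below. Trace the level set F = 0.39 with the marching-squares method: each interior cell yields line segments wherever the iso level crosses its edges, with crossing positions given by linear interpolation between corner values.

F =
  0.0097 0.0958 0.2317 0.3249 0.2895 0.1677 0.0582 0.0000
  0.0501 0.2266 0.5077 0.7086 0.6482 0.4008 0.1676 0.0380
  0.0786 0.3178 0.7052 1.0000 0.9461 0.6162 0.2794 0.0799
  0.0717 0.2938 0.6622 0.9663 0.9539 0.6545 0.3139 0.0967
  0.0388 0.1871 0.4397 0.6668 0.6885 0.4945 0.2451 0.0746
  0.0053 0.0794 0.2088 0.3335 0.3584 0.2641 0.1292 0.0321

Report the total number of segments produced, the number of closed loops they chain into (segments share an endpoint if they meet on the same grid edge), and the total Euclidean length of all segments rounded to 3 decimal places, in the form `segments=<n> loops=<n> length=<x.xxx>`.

segments=16 loops=1 length=14.599

cell (0,1): code 0100 → (0.574,2.000)–(1.000,1.581)
cell (0,2): code 1100 → (0.170,3.000)–(0.574,2.000)
cell (0,3): code 1100 → (0.280,4.000)–(0.170,3.000)
cell (0,4): code 1100 → (0.954,5.000)–(0.280,4.000)
cell (0,5): code 1000 → (1.000,5.046)–(0.954,5.000)
cell (1,1): code 0110 → (1.000,1.581)–(2.000,1.186)
cell (1,5): code 1001 → (2.000,5.672)–(1.000,5.046)
cell (2,1): code 0110 → (2.000,1.186)–(3.000,1.261)
cell (2,5): code 1001 → (3.000,5.777)–(2.000,5.672)
cell (3,1): code 0110 → (3.000,1.261)–(4.000,1.803)
cell (3,5): code 1001 → (4.000,5.419)–(3.000,5.777)
cell (4,1): code 0010 → (4.000,1.803)–(4.215,2.000)
cell (4,2): code 0011 → (4.215,2.000)–(4.830,3.000)
cell (4,3): code 0011 → (4.830,3.000)–(4.904,4.000)
cell (4,4): code 0011 → (4.904,4.000)–(4.454,5.000)
cell (4,5): code 0001 → (4.454,5.000)–(4.000,5.419)
total: 16 segments, chained into 1 closed loop(s), length Σ = 14.598518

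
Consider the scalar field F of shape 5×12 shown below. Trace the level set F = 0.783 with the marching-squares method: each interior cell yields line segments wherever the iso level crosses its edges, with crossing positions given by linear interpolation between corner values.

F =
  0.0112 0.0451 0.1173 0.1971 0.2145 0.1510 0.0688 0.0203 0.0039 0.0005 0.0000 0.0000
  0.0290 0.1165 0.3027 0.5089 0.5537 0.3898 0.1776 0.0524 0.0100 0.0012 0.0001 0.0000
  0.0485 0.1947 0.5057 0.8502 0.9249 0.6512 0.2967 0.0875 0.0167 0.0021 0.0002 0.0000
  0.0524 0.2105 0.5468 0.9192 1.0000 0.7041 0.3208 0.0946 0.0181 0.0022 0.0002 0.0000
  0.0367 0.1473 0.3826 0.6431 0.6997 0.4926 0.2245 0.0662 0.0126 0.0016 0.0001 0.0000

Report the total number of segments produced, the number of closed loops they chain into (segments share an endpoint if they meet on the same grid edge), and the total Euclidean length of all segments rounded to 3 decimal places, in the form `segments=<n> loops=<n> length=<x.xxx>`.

segments=8 loops=1 length=6.645

cell (1,2): code 0100 → (1.803,3.000)–(2.000,2.805)
cell (1,3): code 1100 → (1.618,4.000)–(1.803,3.000)
cell (1,4): code 1000 → (2.000,4.518)–(1.618,4.000)
cell (2,2): code 0110 → (2.000,2.805)–(3.000,2.634)
cell (2,4): code 1001 → (3.000,4.733)–(2.000,4.518)
cell (3,2): code 0010 → (3.000,2.634)–(3.493,3.000)
cell (3,3): code 0011 → (3.493,3.000)–(3.723,4.000)
cell (3,4): code 0001 → (3.723,4.000)–(3.000,4.733)
total: 8 segments, chained into 1 closed loop(s), length Σ = 6.645233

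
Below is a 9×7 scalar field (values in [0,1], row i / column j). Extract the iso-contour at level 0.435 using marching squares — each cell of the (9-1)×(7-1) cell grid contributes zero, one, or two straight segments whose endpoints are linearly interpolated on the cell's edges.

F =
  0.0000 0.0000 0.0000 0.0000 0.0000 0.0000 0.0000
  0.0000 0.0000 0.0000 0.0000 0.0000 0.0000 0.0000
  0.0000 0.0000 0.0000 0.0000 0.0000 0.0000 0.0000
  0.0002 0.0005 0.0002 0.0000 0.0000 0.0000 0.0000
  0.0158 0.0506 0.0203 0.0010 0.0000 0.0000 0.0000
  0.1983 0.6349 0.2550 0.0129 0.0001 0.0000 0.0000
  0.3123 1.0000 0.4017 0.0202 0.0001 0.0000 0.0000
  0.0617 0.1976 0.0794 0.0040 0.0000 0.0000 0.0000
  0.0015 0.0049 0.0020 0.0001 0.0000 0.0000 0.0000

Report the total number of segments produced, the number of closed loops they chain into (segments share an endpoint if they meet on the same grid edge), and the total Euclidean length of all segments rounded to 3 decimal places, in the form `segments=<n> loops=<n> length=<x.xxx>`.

segments=6 loops=1 length=5.607

cell (4,0): code 0100 → (4.658,1.000)–(5.000,0.542)
cell (4,1): code 1000 → (5.000,1.526)–(4.658,1.000)
cell (5,0): code 0110 → (5.000,0.542)–(6.000,0.178)
cell (5,1): code 1001 → (6.000,1.944)–(5.000,1.526)
cell (6,0): code 0010 → (6.000,0.178)–(6.704,1.000)
cell (6,1): code 0001 → (6.704,1.000)–(6.000,1.944)
total: 6 segments, chained into 1 closed loop(s), length Σ = 5.607185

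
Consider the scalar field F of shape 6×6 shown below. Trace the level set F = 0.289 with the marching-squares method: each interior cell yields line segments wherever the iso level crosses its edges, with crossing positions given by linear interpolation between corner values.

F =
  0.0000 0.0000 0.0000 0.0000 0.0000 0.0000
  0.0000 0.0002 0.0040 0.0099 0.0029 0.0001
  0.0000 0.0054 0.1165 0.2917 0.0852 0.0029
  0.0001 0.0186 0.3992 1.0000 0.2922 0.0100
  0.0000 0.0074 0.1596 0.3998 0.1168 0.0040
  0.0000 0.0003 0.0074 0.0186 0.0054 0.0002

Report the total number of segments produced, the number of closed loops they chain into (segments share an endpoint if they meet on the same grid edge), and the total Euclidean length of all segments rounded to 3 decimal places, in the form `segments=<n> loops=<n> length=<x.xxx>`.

segments=12 loops=1 length=6.607

cell (1,2): code 0100 → (1.990,3.000)–(2.000,2.985)
cell (1,3): code 1000 → (2.000,3.013)–(1.990,3.000)
cell (2,1): code 0100 → (2.610,2.000)–(3.000,1.710)
cell (2,2): code 1110 → (2.000,2.985)–(2.610,2.000)
cell (2,3): code 1101 → (2.985,4.000)–(2.000,3.013)
cell (2,4): code 1000 → (3.000,4.011)–(2.985,4.000)
cell (3,1): code 0010 → (3.000,1.710)–(3.460,2.000)
cell (3,2): code 0111 → (3.460,2.000)–(4.000,2.539)
cell (3,3): code 1011 → (4.000,3.392)–(3.018,4.000)
cell (3,4): code 0001 → (3.018,4.000)–(3.000,4.011)
cell (4,2): code 0010 → (4.000,2.539)–(4.291,3.000)
cell (4,3): code 0001 → (4.291,3.000)–(4.000,3.392)
total: 12 segments, chained into 1 closed loop(s), length Σ = 6.607132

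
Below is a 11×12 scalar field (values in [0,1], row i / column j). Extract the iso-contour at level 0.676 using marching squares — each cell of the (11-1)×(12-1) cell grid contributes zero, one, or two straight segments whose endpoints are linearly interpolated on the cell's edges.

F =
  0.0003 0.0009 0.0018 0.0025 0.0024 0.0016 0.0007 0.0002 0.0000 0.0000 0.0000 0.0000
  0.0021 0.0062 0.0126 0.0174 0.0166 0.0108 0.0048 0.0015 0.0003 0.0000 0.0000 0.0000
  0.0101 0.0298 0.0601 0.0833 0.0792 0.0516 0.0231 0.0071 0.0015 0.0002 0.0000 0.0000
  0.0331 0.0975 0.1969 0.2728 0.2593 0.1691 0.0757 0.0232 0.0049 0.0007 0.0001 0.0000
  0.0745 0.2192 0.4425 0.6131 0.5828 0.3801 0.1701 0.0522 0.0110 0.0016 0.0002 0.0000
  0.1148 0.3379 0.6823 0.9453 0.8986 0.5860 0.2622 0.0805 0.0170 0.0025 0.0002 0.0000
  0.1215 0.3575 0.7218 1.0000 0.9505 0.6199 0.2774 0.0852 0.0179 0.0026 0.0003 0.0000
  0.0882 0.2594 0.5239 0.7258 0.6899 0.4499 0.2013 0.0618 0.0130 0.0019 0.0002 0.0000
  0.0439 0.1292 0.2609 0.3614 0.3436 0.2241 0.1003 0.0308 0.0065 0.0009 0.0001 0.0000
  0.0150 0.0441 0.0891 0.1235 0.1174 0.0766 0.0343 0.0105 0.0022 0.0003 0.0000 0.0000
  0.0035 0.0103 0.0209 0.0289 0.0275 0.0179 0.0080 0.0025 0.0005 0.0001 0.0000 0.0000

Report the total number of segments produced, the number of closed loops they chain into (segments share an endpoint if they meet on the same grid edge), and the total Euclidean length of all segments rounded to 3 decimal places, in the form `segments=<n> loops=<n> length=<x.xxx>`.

cell (4,1): code 0100 → (4.974,2.000)–(5.000,1.982)
cell (4,2): code 1100 → (4.189,3.000)–(4.974,2.000)
cell (4,3): code 1100 → (4.295,4.000)–(4.189,3.000)
cell (4,4): code 1000 → (5.000,4.712)–(4.295,4.000)
cell (5,1): code 0110 → (5.000,1.982)–(6.000,1.874)
cell (5,4): code 1001 → (6.000,4.830)–(5.000,4.712)
cell (6,1): code 0010 → (6.000,1.874)–(6.231,2.000)
cell (6,2): code 0111 → (6.231,2.000)–(7.000,2.753)
cell (6,4): code 1001 → (7.000,4.058)–(6.000,4.830)
cell (7,2): code 0010 → (7.000,2.753)–(7.137,3.000)
cell (7,3): code 0011 → (7.137,3.000)–(7.040,4.000)
cell (7,4): code 0001 → (7.040,4.000)–(7.000,4.058)
total: 12 segments, chained into 1 closed loop(s), length Σ = 9.283443

segments=12 loops=1 length=9.283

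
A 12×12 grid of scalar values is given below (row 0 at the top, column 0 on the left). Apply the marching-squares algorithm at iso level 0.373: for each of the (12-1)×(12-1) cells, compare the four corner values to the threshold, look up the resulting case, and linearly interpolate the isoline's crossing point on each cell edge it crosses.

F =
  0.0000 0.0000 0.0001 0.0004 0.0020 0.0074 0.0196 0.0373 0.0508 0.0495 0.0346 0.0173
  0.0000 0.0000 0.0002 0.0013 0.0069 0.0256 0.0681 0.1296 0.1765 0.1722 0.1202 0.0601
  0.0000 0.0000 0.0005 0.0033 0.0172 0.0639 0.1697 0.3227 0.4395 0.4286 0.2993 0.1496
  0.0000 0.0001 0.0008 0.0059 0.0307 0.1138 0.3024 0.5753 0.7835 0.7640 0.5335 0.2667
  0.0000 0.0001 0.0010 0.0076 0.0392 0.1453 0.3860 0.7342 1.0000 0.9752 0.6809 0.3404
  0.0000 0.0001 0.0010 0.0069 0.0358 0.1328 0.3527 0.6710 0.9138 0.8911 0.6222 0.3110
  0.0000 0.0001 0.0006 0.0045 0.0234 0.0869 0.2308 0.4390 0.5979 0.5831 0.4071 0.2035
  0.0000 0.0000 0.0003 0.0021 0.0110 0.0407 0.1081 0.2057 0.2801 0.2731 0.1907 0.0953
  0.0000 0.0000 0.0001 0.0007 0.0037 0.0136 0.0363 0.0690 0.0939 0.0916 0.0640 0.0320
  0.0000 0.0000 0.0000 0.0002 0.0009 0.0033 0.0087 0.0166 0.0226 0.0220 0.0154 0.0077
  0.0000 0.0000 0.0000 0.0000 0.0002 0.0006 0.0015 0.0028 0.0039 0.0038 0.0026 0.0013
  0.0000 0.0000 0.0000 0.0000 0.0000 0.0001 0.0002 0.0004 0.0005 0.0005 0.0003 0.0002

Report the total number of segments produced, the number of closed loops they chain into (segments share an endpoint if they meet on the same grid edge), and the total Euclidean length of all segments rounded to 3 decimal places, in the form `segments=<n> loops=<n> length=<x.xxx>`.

segments=20 loops=1 length=15.568

cell (1,7): code 0100 → (1.747,8.000)–(2.000,7.431)
cell (1,8): code 1100 → (1.783,9.000)–(1.747,8.000)
cell (1,9): code 1000 → (2.000,9.430)–(1.783,9.000)
cell (2,6): code 0100 → (2.199,7.000)–(3.000,6.259)
cell (2,7): code 1110 → (2.000,7.431)–(2.199,7.000)
cell (2,9): code 1101 → (2.315,10.000)–(2.000,9.430)
cell (2,10): code 1000 → (3.000,10.602)–(2.315,10.000)
cell (3,5): code 0100 → (3.844,6.000)–(4.000,5.946)
cell (3,6): code 1110 → (3.000,6.259)–(3.844,6.000)
cell (3,10): code 1001 → (4.000,10.904)–(3.000,10.602)
cell (4,5): code 0010 → (4.000,5.946)–(4.390,6.000)
cell (4,6): code 0111 → (4.390,6.000)–(5.000,6.064)
cell (4,10): code 1001 → (5.000,10.801)–(4.000,10.904)
cell (5,6): code 0110 → (5.000,6.064)–(6.000,6.683)
cell (5,10): code 1001 → (6.000,10.167)–(5.000,10.801)
cell (6,6): code 0010 → (6.000,6.683)–(6.283,7.000)
cell (6,7): code 0011 → (6.283,7.000)–(6.708,8.000)
cell (6,8): code 0011 → (6.708,8.000)–(6.678,9.000)
cell (6,9): code 0011 → (6.678,9.000)–(6.158,10.000)
cell (6,10): code 0001 → (6.158,10.000)–(6.000,10.167)
total: 20 segments, chained into 1 closed loop(s), length Σ = 15.567801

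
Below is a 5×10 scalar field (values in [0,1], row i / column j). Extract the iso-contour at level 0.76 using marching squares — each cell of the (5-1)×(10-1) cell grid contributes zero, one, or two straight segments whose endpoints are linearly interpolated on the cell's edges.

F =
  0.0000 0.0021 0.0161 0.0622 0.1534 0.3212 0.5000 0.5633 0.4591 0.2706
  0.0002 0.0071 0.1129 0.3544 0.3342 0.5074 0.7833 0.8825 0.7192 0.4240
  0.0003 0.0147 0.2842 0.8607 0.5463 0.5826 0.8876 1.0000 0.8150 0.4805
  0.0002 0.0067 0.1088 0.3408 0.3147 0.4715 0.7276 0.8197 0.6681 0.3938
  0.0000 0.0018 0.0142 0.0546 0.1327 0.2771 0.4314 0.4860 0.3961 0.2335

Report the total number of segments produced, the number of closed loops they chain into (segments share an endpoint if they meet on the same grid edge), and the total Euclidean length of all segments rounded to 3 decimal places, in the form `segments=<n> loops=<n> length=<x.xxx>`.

cell (0,5): code 0100 → (0.918,6.000)–(1.000,5.916)
cell (0,6): code 1100 → (0.616,7.000)–(0.918,6.000)
cell (0,7): code 1000 → (1.000,7.750)–(0.616,7.000)
cell (1,2): code 0100 → (1.801,3.000)–(2.000,2.825)
cell (1,3): code 1000 → (2.000,3.320)–(1.801,3.000)
cell (1,5): code 0110 → (1.000,5.916)–(2.000,5.582)
cell (1,7): code 1101 → (1.426,8.000)–(1.000,7.750)
cell (1,8): code 1000 → (2.000,8.164)–(1.426,8.000)
cell (2,2): code 0010 → (2.000,2.825)–(2.194,3.000)
cell (2,3): code 0001 → (2.194,3.000)–(2.000,3.320)
cell (2,5): code 0010 → (2.000,5.582)–(2.797,6.000)
cell (2,6): code 0111 → (2.797,6.000)–(3.000,6.352)
cell (2,7): code 1011 → (3.000,7.394)–(2.374,8.000)
cell (2,8): code 0001 → (2.374,8.000)–(2.000,8.164)
cell (3,6): code 0010 → (3.000,6.352)–(3.179,7.000)
cell (3,7): code 0001 → (3.179,7.000)–(3.000,7.394)
total: 16 segments, chained into 2 closed loop(s), length Σ = 9.118560

segments=16 loops=2 length=9.119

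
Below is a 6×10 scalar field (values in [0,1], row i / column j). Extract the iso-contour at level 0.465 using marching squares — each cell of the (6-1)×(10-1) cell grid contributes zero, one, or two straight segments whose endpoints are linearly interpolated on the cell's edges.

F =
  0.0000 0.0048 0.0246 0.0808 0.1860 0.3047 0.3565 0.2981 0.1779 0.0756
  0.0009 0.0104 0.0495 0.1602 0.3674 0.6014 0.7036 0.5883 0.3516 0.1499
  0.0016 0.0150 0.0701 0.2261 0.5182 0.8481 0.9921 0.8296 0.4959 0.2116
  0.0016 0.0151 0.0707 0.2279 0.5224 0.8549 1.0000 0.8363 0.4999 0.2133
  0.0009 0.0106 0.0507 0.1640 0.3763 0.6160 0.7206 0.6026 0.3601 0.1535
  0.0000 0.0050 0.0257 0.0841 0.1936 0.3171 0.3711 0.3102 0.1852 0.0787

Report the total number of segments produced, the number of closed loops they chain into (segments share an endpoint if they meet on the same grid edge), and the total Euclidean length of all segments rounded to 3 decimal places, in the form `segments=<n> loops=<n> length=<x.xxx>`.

segments=18 loops=1 length=13.699

cell (0,4): code 0100 → (0.540,5.000)–(1.000,4.417)
cell (0,5): code 1100 → (0.313,6.000)–(0.540,5.000)
cell (0,6): code 1100 → (0.575,7.000)–(0.313,6.000)
cell (0,7): code 1000 → (1.000,7.521)–(0.575,7.000)
cell (1,3): code 0100 → (1.647,4.000)–(2.000,3.818)
cell (1,4): code 1110 → (1.000,4.417)–(1.647,4.000)
cell (1,7): code 1101 → (1.786,8.000)–(1.000,7.521)
cell (1,8): code 1000 → (2.000,8.109)–(1.786,8.000)
cell (2,3): code 0110 → (2.000,3.818)–(3.000,3.805)
cell (2,8): code 1001 → (3.000,8.122)–(2.000,8.109)
cell (3,3): code 0010 → (3.000,3.805)–(3.393,4.000)
cell (3,4): code 0111 → (3.393,4.000)–(4.000,4.370)
cell (3,7): code 1011 → (4.000,7.567)–(3.250,8.000)
cell (3,8): code 0001 → (3.250,8.000)–(3.000,8.122)
cell (4,4): code 0010 → (4.000,4.370)–(4.505,5.000)
cell (4,5): code 0011 → (4.505,5.000)–(4.731,6.000)
cell (4,6): code 0011 → (4.731,6.000)–(4.471,7.000)
cell (4,7): code 0001 → (4.471,7.000)–(4.000,7.567)
total: 18 segments, chained into 1 closed loop(s), length Σ = 13.698567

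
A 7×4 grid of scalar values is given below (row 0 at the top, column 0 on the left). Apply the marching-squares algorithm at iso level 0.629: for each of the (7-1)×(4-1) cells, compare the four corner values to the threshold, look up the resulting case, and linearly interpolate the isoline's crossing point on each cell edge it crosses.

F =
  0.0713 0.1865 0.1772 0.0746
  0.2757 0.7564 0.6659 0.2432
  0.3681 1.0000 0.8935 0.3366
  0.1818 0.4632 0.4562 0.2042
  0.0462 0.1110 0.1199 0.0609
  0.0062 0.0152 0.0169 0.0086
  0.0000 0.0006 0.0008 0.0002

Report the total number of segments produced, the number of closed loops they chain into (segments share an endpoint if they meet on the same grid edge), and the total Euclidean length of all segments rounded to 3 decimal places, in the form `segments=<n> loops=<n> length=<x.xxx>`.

segments=8 loops=1 length=6.276

cell (0,0): code 0100 → (0.776,1.000)–(1.000,0.735)
cell (0,1): code 1100 → (0.924,2.000)–(0.776,1.000)
cell (0,2): code 1000 → (1.000,2.087)–(0.924,2.000)
cell (1,0): code 0110 → (1.000,0.735)–(2.000,0.413)
cell (1,2): code 1001 → (2.000,2.475)–(1.000,2.087)
cell (2,0): code 0010 → (2.000,0.413)–(2.691,1.000)
cell (2,1): code 0011 → (2.691,1.000)–(2.605,2.000)
cell (2,2): code 0001 → (2.605,2.000)–(2.000,2.475)
total: 8 segments, chained into 1 closed loop(s), length Σ = 6.275739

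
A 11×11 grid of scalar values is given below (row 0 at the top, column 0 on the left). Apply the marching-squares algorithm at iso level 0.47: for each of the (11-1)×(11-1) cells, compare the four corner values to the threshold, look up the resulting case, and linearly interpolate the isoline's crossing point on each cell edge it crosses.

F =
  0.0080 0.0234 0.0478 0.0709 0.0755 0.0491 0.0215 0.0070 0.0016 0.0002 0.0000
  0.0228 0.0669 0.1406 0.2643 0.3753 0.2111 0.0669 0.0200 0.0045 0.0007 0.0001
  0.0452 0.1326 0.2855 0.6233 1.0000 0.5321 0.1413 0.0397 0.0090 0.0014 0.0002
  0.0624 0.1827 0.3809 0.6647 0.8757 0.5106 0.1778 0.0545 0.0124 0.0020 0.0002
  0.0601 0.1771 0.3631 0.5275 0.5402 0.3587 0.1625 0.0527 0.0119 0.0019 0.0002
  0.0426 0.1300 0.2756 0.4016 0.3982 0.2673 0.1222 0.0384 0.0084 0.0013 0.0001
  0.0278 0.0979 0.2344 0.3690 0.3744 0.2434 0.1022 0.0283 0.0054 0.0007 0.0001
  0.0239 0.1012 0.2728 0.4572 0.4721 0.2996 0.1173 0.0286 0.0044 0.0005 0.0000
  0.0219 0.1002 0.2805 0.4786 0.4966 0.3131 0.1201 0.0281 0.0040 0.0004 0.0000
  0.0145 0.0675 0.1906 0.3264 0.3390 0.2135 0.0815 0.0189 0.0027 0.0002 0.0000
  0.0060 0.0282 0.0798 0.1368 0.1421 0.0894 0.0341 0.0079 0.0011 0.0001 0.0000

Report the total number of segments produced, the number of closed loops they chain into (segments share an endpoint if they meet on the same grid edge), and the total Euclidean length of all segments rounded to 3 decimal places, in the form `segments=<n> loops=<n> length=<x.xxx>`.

segments=20 loops=2 length=13.616

cell (1,2): code 0100 → (1.573,3.000)–(2.000,2.546)
cell (1,3): code 1100 → (1.152,4.000)–(1.573,3.000)
cell (1,4): code 1100 → (1.807,5.000)–(1.152,4.000)
cell (1,5): code 1000 → (2.000,5.159)–(1.807,5.000)
cell (2,2): code 0110 → (2.000,2.546)–(3.000,2.314)
cell (2,5): code 1001 → (3.000,5.122)–(2.000,5.159)
cell (3,2): code 0110 → (3.000,2.314)–(4.000,2.650)
cell (3,4): code 1011 → (4.000,4.387)–(3.267,5.000)
cell (3,5): code 0001 → (3.267,5.000)–(3.000,5.122)
cell (4,2): code 0010 → (4.000,2.650)–(4.457,3.000)
cell (4,3): code 0011 → (4.457,3.000)–(4.494,4.000)
cell (4,4): code 0001 → (4.494,4.000)–(4.000,4.387)
cell (6,3): code 0100 → (6.979,4.000)–(7.000,3.859)
cell (6,4): code 1000 → (7.000,4.012)–(6.979,4.000)
cell (7,2): code 0100 → (7.598,3.000)–(8.000,2.957)
cell (7,3): code 1110 → (7.000,3.859)–(7.598,3.000)
cell (7,4): code 1001 → (8.000,4.145)–(7.000,4.012)
cell (8,2): code 0010 → (8.000,2.957)–(8.057,3.000)
cell (8,3): code 0011 → (8.057,3.000)–(8.169,4.000)
cell (8,4): code 0001 → (8.169,4.000)–(8.000,4.145)
total: 20 segments, chained into 2 closed loop(s), length Σ = 13.616346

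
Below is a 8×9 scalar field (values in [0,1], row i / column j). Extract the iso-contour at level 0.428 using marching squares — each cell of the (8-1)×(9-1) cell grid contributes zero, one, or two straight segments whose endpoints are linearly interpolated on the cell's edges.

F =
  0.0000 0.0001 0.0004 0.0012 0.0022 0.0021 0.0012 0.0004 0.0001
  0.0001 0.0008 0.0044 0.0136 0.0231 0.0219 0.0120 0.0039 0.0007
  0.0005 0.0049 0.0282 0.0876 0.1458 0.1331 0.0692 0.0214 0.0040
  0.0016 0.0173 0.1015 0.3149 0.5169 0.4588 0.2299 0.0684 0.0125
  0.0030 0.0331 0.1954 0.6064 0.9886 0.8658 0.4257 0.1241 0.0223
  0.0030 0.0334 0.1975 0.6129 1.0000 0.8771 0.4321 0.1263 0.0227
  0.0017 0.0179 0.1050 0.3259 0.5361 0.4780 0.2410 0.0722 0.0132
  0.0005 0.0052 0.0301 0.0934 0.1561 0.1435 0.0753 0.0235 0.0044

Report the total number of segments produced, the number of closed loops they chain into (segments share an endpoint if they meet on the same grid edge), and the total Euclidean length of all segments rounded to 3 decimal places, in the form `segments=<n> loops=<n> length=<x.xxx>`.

cell (2,3): code 0100 → (2.760,4.000)–(3.000,3.560)
cell (2,4): code 1100 → (2.905,5.000)–(2.760,4.000)
cell (2,5): code 1000 → (3.000,5.135)–(2.905,5.000)
cell (3,2): code 0100 → (3.388,3.000)–(4.000,2.566)
cell (3,3): code 1110 → (3.000,3.560)–(3.388,3.000)
cell (3,5): code 1001 → (4.000,5.995)–(3.000,5.135)
cell (4,2): code 0110 → (4.000,2.566)–(5.000,2.555)
cell (4,5): code 1101 → (4.359,6.000)–(4.000,5.995)
cell (4,6): code 1000 → (5.000,6.013)–(4.359,6.000)
cell (5,2): code 0010 → (5.000,2.555)–(5.644,3.000)
cell (5,3): code 0111 → (5.644,3.000)–(6.000,3.486)
cell (5,5): code 1011 → (6.000,5.211)–(5.021,6.000)
cell (5,6): code 0001 → (5.021,6.000)–(5.000,6.013)
cell (6,3): code 0010 → (6.000,3.486)–(6.284,4.000)
cell (6,4): code 0011 → (6.284,4.000)–(6.149,5.000)
cell (6,5): code 0001 → (6.149,5.000)–(6.000,5.211)
total: 16 segments, chained into 1 closed loop(s), length Σ = 10.949614

segments=16 loops=1 length=10.950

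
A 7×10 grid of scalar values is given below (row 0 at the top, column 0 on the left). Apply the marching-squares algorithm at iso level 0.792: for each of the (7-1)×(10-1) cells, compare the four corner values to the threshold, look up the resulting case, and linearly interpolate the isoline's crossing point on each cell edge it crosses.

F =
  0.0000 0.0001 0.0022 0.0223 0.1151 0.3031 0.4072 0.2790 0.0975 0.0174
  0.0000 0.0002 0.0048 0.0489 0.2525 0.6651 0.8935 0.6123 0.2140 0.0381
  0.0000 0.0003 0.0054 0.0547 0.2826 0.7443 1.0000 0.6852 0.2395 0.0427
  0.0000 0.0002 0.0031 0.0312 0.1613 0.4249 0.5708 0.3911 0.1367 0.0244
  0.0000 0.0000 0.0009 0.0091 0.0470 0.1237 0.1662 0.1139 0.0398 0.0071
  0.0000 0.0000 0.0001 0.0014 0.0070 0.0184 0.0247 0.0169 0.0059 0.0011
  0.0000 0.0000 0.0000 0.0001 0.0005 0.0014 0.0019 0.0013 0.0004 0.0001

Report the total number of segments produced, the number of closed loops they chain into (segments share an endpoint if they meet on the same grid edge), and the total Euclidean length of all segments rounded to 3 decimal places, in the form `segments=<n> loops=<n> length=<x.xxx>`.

cell (0,5): code 0100 → (0.791,6.000)–(1.000,5.556)
cell (0,6): code 1000 → (1.000,6.361)–(0.791,6.000)
cell (1,5): code 0110 → (1.000,5.556)–(2.000,5.187)
cell (1,6): code 1001 → (2.000,6.661)–(1.000,6.361)
cell (2,5): code 0010 → (2.000,5.187)–(2.485,6.000)
cell (2,6): code 0001 → (2.485,6.000)–(2.000,6.661)
total: 6 segments, chained into 1 closed loop(s), length Σ = 4.784102

segments=6 loops=1 length=4.784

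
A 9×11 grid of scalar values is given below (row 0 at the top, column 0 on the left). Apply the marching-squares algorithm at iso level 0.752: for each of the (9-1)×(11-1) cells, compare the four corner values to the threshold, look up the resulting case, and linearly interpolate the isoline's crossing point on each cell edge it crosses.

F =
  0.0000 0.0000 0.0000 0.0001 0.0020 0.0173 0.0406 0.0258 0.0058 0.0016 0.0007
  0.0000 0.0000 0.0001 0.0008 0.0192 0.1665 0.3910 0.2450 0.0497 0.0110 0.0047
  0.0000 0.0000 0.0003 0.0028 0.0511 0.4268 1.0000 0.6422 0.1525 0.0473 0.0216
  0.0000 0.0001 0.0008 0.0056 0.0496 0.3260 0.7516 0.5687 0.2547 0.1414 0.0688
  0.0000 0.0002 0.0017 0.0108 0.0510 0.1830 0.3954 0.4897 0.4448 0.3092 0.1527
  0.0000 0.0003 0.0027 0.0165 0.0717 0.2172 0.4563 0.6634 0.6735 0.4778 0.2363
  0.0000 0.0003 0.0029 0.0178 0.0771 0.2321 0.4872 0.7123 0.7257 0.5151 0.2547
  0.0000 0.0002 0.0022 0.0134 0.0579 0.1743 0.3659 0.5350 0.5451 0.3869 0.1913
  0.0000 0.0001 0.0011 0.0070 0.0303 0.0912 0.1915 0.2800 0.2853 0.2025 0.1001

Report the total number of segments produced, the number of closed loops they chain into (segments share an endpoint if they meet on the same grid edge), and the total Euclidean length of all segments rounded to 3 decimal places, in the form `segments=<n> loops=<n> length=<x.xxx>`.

cell (1,5): code 0100 → (1.593,6.000)–(2.000,5.567)
cell (1,6): code 1000 → (2.000,6.693)–(1.593,6.000)
cell (2,5): code 0010 → (2.000,5.567)–(2.998,6.000)
cell (2,6): code 0001 → (2.998,6.000)–(2.000,6.693)
total: 4 segments, chained into 1 closed loop(s), length Σ = 3.701568

segments=4 loops=1 length=3.702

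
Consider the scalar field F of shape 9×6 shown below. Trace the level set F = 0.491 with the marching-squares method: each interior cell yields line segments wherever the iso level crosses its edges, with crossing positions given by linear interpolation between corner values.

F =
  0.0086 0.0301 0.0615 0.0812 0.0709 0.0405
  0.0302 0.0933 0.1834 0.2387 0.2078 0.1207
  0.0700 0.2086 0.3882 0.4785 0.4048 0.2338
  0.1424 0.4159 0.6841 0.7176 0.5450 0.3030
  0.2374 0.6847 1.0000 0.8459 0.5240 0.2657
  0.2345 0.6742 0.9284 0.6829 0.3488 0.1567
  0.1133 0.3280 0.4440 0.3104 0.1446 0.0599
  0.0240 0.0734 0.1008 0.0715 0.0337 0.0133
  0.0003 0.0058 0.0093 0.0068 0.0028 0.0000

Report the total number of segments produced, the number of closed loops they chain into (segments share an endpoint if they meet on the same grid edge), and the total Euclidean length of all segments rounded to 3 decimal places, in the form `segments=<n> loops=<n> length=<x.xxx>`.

segments=14 loops=1 length=11.577

cell (2,1): code 0100 → (2.347,2.000)–(3.000,1.280)
cell (2,2): code 1100 → (2.052,3.000)–(2.347,2.000)
cell (2,3): code 1100 → (2.615,4.000)–(2.052,3.000)
cell (2,4): code 1000 → (3.000,4.223)–(2.615,4.000)
cell (3,0): code 0100 → (3.279,1.000)–(4.000,0.567)
cell (3,1): code 1110 → (3.000,1.280)–(3.279,1.000)
cell (3,4): code 1001 → (4.000,4.128)–(3.000,4.223)
cell (4,0): code 0110 → (4.000,0.567)–(5.000,0.583)
cell (4,3): code 1011 → (5.000,3.574)–(4.188,4.000)
cell (4,4): code 0001 → (4.188,4.000)–(4.000,4.128)
cell (5,0): code 0010 → (5.000,0.583)–(5.529,1.000)
cell (5,1): code 0011 → (5.529,1.000)–(5.903,2.000)
cell (5,2): code 0011 → (5.903,2.000)–(5.515,3.000)
cell (5,3): code 0001 → (5.515,3.000)–(5.000,3.574)
total: 14 segments, chained into 1 closed loop(s), length Σ = 11.577110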